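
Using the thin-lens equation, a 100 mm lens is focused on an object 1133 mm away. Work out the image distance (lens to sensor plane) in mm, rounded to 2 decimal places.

109.68 mm

1/dᵢ = 1/f − 1/dₒ = 1/100 − 1/1133 = 0.0091174 mm⁻¹.
dᵢ = 1/0.0091174 ≈ 109.6805 mm.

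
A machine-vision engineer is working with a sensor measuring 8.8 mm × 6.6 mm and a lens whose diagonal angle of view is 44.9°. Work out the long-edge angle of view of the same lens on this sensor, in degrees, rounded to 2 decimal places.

36.58°

Sensor diagonal = √(8.8² + 6.6²) = √121.0000 ≈ 11.0000 mm.
From the diagonal AOV: f = 11.0000 / (2·tan(22.45°)) = 11.0000 / 0.82638 ≈ 13.3110 mm.
Long-edge AOV = 2·arctan(8.8 / (2 × 13.3110)) = 2·arctan(0.33055) ≈ 36.5829°.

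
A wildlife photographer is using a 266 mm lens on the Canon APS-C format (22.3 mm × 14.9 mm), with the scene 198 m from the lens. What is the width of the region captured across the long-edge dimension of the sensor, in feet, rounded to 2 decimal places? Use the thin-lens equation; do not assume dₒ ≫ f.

54.39 ft

dₒ: 198 m = 198000 mm.
Similar triangles through the lens centre give W/dₒ = w/dᵢ; with 1/f = 1/dₒ + 1/dᵢ this gives W = w·(dₒ − f)/f.
W = 22.3 mm × (198000 − 266) / 266 = 22.3 × 743.3609 ≈ 16576.948 mm = 16576.948/304.8 ft = 54.3863 ft.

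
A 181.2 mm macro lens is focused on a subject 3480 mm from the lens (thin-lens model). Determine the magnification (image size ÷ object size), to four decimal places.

Thin lens: 1/f = 1/dₒ + 1/dᵢ → 1/dᵢ = 1/181.2 − 1/3480 = 0.0052314 mm⁻¹, so dᵢ ≈ 191.1531 mm.
Magnification m = dᵢ/dₒ = 191.1531/3480 ≈ 0.05493.

0.0549×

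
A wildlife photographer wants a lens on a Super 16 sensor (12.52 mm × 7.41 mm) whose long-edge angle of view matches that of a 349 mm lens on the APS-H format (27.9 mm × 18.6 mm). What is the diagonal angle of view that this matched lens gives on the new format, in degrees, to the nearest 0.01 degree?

5.32°

Equal long-edge AOV ⇒ f₂ = f₁ · 12.52/27.9 = 349 × 0.44875 ≈ 156.6122 mm.
Sensor diagonal = √(12.52² + 7.41²) = √211.6585 ≈ 14.5485 mm.
Diagonal AOV on the new format = 2·arctan(14.5485 / (2 × 156.6122)) = 2·arctan(0.04645) ≈ 5.3187°.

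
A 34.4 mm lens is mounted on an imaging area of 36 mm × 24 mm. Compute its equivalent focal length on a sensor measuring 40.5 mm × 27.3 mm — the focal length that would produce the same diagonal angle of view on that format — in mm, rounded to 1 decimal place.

38.8 mm

Sensor diagonal = √(36² + 24²) = √1872.0000 ≈ 43.2666 mm.
Sensor diagonal = √(40.5² + 27.3²) = √2385.5400 ≈ 48.8420 mm.
Equal angle of view means equal diagonal/f ratio, so f₂ = f₁ · (diagonal₂/diagonal₁) = 34.4 × 48.8420/43.2666.
f₂ = 34.4 × 1.12886 ≈ 38.833 mm.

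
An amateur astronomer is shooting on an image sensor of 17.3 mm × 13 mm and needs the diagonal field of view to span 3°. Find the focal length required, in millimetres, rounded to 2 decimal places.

413.20 mm

Sensor diagonal = √(17.3² + 13²) = √468.2900 ≈ 21.6400 mm.
From α = 2·arctan(d/2f) we get f = d / (2·tan(α/2)).
With d = 21.6400 mm and α/2 = 1.5°, tan(α/2) ≈ 0.02619, so f ≈ 21.6400 / 0.05237 ≈ 413.1993 mm.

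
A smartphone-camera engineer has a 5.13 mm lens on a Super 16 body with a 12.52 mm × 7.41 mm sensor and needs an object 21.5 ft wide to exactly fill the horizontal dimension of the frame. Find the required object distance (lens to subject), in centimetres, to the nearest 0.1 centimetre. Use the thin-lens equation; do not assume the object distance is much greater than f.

269.0 cm

W: 21.5 ft × 304.8 mm/ft = 6553.20 mm.
Magnification m = w/W = dᵢ/dₒ; combined with 1/f = 1/dₒ + 1/dᵢ this gives dₒ = f·(1 + W/w).
dₒ = 5.13 mm × (1 + 6553.2/12.52) = 5.13 × 524.4185 ≈ 2690.267 mm = 269.027 cm.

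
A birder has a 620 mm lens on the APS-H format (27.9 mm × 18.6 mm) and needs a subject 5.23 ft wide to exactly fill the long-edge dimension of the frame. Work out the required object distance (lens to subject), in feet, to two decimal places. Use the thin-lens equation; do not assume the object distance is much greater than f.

W: 5.23 ft × 304.8 mm/ft = 1594.10 mm.
Magnification m = w/W = dᵢ/dₒ; combined with 1/f = 1/dₒ + 1/dᵢ this gives dₒ = f·(1 + W/w).
dₒ = 620 mm × (1 + 1594.1/27.9) = 620 × 58.1363 ≈ 36044.532 mm = 36044.532/304.8 ft = 118.256 ft.

118.26 ft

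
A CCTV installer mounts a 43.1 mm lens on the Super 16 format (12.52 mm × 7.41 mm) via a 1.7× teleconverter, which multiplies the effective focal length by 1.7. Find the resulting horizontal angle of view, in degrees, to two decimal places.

Effective focal length f = 43.1 × 1.7 = 73.27 mm.
α = 2·arctan(12.52 / (2 × 73.27)) = 2·arctan(0.08544) ≈ 9.7667°.

9.77°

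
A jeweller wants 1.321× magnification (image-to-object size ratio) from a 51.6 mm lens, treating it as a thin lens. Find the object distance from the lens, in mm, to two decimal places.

90.66 mm

With m = dᵢ/dₒ and 1/f = 1/dₒ + 1/dᵢ, substituting dᵢ = m·dₒ gives 1/f = (1 + 1/m)/dₒ, hence dₒ = f·(1 + 1/m).
dₒ = 51.6 × (1 + 1/1.321) = 51.6 × 1.75700 ≈ 90.661 mm.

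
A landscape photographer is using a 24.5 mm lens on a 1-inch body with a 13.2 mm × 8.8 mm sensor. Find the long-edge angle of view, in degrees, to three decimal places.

30.154°

Angle of view α = 2·arctan(w/2f) with w = 13.2 mm and f = 24.5 mm.
w/2f = 0.26939; arctan(0.26939) ≈ 15.0769°, so α ≈ 30.1537°.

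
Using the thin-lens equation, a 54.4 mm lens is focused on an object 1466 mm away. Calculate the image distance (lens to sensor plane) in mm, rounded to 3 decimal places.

56.496 mm

1/dᵢ = 1/f − 1/dₒ = 1/54.4 − 1/1466 = 0.0177002 mm⁻¹.
dᵢ = 1/0.0177002 ≈ 56.4965 mm.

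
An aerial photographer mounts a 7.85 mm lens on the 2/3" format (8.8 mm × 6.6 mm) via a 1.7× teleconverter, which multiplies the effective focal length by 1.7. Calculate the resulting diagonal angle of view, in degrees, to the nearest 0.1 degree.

Effective focal length f = 7.85 × 1.7 = 13.345 mm.
Sensor diagonal = √(8.8² + 6.6²) = √121.0000 ≈ 11.0000 mm.
α = 2·arctan(11.000 / (2 × 13.345)) = 2·arctan(0.41214) ≈ 44.7970°.

44.8°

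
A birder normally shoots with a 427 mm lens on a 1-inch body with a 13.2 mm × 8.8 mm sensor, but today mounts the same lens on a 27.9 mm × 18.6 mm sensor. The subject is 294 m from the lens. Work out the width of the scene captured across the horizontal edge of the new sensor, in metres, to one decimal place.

19.2 m

The focal length stays 427 mm; the relevant sensor dimension is now w = 27.9 mm. Object distance dₒ = 294 m = 294000 mm.
Thin-lens field width W = w·(dₒ − f)/f = 27.9 × (294000 − 427)/427 ≈ 19181.936 mm = 19.1819 m.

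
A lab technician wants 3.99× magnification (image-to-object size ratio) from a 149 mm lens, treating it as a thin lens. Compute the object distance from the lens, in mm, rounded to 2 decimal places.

With m = dᵢ/dₒ and 1/f = 1/dₒ + 1/dᵢ, substituting dᵢ = m·dₒ gives 1/f = (1 + 1/m)/dₒ, hence dₒ = f·(1 + 1/m).
dₒ = 149 × (1 + 1/3.99) = 149 × 1.25063 ≈ 186.343 mm.

186.34 mm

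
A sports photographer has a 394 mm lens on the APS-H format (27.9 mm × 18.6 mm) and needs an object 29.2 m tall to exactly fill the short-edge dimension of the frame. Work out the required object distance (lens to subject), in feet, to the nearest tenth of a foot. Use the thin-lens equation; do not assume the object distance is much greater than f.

W: 29.2 m = 29200 mm.
Magnification m = h/W = dᵢ/dₒ; combined with 1/f = 1/dₒ + 1/dᵢ this gives dₒ = f·(1 + W/h).
dₒ = 394 mm × (1 + 29200/18.6) = 394 × 1570.8925 ≈ 618931.634 mm = 618931.634/304.8 ft = 2030.62 ft.

2030.6 ft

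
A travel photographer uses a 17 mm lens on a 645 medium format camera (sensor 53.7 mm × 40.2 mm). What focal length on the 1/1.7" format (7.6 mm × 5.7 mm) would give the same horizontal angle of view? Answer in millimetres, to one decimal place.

Equal angle of view means equal width/f ratio, so f₂ = f₁ · (width₂/width₁) = 17 × 7.6/53.7.
f₂ = 17 × 0.14153 ≈ 2.406 mm.

2.4 mm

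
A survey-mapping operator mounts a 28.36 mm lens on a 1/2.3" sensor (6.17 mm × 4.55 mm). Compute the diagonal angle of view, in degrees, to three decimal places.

15.395°

Sensor diagonal = √(6.17² + 4.55²) = √58.7714 ≈ 7.6663 mm.
Angle of view α = 2·arctan(d/2f) with d = 7.6663 mm and f = 28.36 mm.
d/2f = 0.13516; arctan(0.13516) ≈ 7.6974°, so α ≈ 15.3949°.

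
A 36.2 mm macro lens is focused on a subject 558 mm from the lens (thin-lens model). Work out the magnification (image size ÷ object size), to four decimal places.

Thin lens: 1/f = 1/dₒ + 1/dᵢ → 1/dᵢ = 1/36.2 − 1/558 = 0.0258322 mm⁻¹, so dᵢ ≈ 38.7114 mm.
Magnification m = dᵢ/dₒ = 38.7114/558 ≈ 0.06938.

0.0694×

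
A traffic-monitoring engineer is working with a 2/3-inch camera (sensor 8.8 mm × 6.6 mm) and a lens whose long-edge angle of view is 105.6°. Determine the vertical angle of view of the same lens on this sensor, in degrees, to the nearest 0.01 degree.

89.31°

From the long-edge AOV: f = 8.8 / (2·tan(52.8°)) = 8.8 / 2.63490 ≈ 3.3398 mm.
Vertical AOV = 2·arctan(6.6 / (2 × 3.3398)) = 2·arctan(0.98809) ≈ 89.3134°.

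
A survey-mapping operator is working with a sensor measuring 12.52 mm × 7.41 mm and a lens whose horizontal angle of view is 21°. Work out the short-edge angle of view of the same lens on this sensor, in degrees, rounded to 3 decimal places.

12.520°

From the horizontal AOV: f = 12.52 / (2·tan(10.5°)) = 12.52 / 0.37068 ≈ 33.7759 mm.
Short-edge AOV = 2·arctan(7.41 / (2 × 33.7759)) = 2·arctan(0.10969) ≈ 12.5199°.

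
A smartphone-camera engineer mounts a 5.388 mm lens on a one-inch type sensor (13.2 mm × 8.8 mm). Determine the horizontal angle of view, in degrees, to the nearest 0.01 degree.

101.55°

Angle of view α = 2·arctan(w/2f) with w = 13.2 mm and f = 5.388 mm.
w/2f = 1.22494; arctan(1.22494) ≈ 50.7731°, so α ≈ 101.5461°.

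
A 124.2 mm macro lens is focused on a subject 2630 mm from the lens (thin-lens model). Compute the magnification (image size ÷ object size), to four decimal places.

Thin lens: 1/f = 1/dₒ + 1/dᵢ → 1/dᵢ = 1/124.2 − 1/2630 = 0.0076713 mm⁻¹, so dᵢ ≈ 130.3560 mm.
Magnification m = dᵢ/dₒ = 130.3560/2630 ≈ 0.04957.

0.0496×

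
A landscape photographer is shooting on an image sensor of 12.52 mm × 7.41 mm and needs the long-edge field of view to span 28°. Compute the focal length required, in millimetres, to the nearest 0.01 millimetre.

From α = 2·arctan(w/2f) we get f = w / (2·tan(α/2)).
With w = 12.52 mm and α/2 = 14°, tan(α/2) ≈ 0.24933, so f ≈ 12.52 / 0.49866 ≈ 25.1075 mm.

25.11 mm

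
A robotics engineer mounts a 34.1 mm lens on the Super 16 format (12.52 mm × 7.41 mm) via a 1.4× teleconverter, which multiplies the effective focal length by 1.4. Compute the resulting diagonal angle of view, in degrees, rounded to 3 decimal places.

Effective focal length f = 34.1 × 1.4 = 47.74 mm.
Sensor diagonal = √(12.52² + 7.41²) = √211.6585 ≈ 14.5485 mm.
α = 2·arctan(14.548 / (2 × 47.74)) = 2·arctan(0.15237) ≈ 17.3273°.

17.327°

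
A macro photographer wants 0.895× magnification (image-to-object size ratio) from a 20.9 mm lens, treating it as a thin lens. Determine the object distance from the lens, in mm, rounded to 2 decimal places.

44.25 mm

With m = dᵢ/dₒ and 1/f = 1/dₒ + 1/dᵢ, substituting dᵢ = m·dₒ gives 1/f = (1 + 1/m)/dₒ, hence dₒ = f·(1 + 1/m).
dₒ = 20.9 × (1 + 1/0.895) = 20.9 × 2.11732 ≈ 44.252 mm.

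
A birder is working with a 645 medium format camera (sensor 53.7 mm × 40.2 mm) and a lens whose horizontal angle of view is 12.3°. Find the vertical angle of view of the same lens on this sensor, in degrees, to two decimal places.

9.22°

From the horizontal AOV: f = 53.7 / (2·tan(6.15°)) = 53.7 / 0.21550 ≈ 249.1836 mm.
Vertical AOV = 2·arctan(40.2 / (2 × 249.1836)) = 2·arctan(0.08066) ≈ 9.2234°.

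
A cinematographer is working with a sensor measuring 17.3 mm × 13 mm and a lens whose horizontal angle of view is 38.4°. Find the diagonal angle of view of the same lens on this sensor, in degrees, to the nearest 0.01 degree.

From the horizontal AOV: f = 17.3 / (2·tan(19.2°)) = 17.3 / 0.69647 ≈ 24.8394 mm.
Sensor diagonal = √(17.3² + 13²) = √468.2900 ≈ 21.6400 mm.
Diagonal AOV = 2·arctan(21.6400 / (2 × 24.8394)) = 2·arctan(0.43560) ≈ 47.0757°.

47.08°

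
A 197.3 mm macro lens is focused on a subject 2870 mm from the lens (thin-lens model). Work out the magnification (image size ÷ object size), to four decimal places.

0.0738×

Thin lens: 1/f = 1/dₒ + 1/dᵢ → 1/dᵢ = 1/197.3 − 1/2870 = 0.0047200 mm⁻¹, so dᵢ ≈ 211.8648 mm.
Magnification m = dᵢ/dₒ = 211.8648/2870 ≈ 0.07382.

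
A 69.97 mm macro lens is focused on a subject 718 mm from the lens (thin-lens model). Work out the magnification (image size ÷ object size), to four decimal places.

0.1080×

Thin lens: 1/f = 1/dₒ + 1/dᵢ → 1/dᵢ = 1/69.97 − 1/718 = 0.0128991 mm⁻¹, so dᵢ ≈ 77.5249 mm.
Magnification m = dᵢ/dₒ = 77.5249/718 ≈ 0.10797.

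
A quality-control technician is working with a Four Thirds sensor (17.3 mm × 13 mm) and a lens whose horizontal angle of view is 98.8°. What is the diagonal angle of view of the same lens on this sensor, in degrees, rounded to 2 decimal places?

111.16°

From the horizontal AOV: f = 17.3 / (2·tan(49.4°)) = 17.3 / 2.33344 ≈ 7.4139 mm.
Sensor diagonal = √(17.3² + 13²) = √468.2900 ≈ 21.6400 mm.
Diagonal AOV = 2·arctan(21.6400 / (2 × 7.4139)) = 2·arctan(1.45941) ≈ 111.1615°.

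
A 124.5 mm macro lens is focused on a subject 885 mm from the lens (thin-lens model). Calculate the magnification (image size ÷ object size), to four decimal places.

Thin lens: 1/f = 1/dₒ + 1/dᵢ → 1/dᵢ = 1/124.5 − 1/885 = 0.0069022 mm⁻¹, so dᵢ ≈ 144.8817 mm.
Magnification m = dᵢ/dₒ = 144.8817/885 ≈ 0.16371.

0.1637×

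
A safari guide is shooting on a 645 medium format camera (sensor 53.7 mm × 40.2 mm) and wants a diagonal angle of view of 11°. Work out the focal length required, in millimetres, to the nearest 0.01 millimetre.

348.33 mm

Sensor diagonal = √(53.7² + 40.2²) = √4499.7300 ≈ 67.0800 mm.
From α = 2·arctan(d/2f) we get f = d / (2·tan(α/2)).
With d = 67.0800 mm and α/2 = 5.5°, tan(α/2) ≈ 0.09629, so f ≈ 67.0800 / 0.19258 ≈ 348.3264 mm.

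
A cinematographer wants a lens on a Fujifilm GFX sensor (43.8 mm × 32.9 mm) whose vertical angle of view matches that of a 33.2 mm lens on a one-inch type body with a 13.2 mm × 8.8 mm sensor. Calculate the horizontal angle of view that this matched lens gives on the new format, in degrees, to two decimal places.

Equal vertical AOV ⇒ f₂ = f₁ · 32.9/8.8 = 33.2 × 3.73864 ≈ 124.1227 mm.
Horizontal AOV on the new format = 2·arctan(43.8 / (2 × 124.1227)) = 2·arctan(0.17644) ≈ 20.0124°.

20.01°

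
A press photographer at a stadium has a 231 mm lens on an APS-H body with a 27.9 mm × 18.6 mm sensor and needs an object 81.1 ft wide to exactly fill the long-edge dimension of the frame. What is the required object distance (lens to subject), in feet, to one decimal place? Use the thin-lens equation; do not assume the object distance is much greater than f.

W: 81.1 ft × 304.8 mm/ft = 24719.28 mm.
Magnification m = w/W = dᵢ/dₒ; combined with 1/f = 1/dₒ + 1/dᵢ this gives dₒ = f·(1 + W/w).
dₒ = 231 mm × (1 + 24719.3/27.9) = 231 × 886.9957 ≈ 204896.000 mm = 204896.000/304.8 ft = 672.231 ft.

672.2 ft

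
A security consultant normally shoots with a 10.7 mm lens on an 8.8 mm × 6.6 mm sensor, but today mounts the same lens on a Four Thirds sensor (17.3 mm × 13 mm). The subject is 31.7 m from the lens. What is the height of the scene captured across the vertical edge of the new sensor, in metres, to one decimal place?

38.5 m

The focal length stays 10.7 mm; the relevant sensor dimension is now h = 13 mm. Object distance dₒ = 31.7 m = 31700 mm.
Thin-lens field height W = h·(dₒ − f)/f = 13 × (31700 − 10.7)/10.7 ≈ 38501.019 mm = 38.501 m.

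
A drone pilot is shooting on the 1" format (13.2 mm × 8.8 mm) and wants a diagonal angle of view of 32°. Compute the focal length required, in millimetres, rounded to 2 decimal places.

Sensor diagonal = √(13.2² + 8.8²) = √251.6800 ≈ 15.8644 mm.
From α = 2·arctan(d/2f) we get f = d / (2·tan(α/2)).
With d = 15.8644 mm and α/2 = 16°, tan(α/2) ≈ 0.28675, so f ≈ 15.8644 / 0.57349 ≈ 27.6629 mm.

27.66 mm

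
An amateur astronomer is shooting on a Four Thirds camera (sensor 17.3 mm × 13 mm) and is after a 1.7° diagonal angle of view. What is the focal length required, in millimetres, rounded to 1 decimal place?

729.3 mm

Sensor diagonal = √(17.3² + 13²) = √468.2900 ≈ 21.6400 mm.
From α = 2·arctan(d/2f) we get f = d / (2·tan(α/2)).
With d = 21.6400 mm and α/2 = 0.85°, tan(α/2) ≈ 0.01484, so f ≈ 21.6400 / 0.02967 ≈ 729.2884 mm.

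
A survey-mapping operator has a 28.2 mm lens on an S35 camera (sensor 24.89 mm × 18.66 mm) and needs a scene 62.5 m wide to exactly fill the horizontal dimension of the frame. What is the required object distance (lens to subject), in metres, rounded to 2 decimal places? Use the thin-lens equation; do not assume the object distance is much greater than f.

70.84 m

W: 62.5 m = 62500 mm.
Magnification m = w/W = dᵢ/dₒ; combined with 1/f = 1/dₒ + 1/dᵢ this gives dₒ = f·(1 + W/w).
dₒ = 28.2 mm × (1 + 62500/24.89) = 28.2 × 2512.0486 ≈ 70839.771 mm = 70.8398 m.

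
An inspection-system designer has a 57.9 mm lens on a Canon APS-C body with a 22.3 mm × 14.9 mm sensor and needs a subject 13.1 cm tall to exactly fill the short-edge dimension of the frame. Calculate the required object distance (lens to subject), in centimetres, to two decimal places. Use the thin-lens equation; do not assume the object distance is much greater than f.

56.70 cm

W: 13.1 cm = 131 mm.
Magnification m = h/W = dᵢ/dₒ; combined with 1/f = 1/dₒ + 1/dᵢ this gives dₒ = f·(1 + W/h).
dₒ = 57.9 mm × (1 + 131/14.9) = 57.9 × 9.7919 ≈ 566.954 mm = 56.6954 cm.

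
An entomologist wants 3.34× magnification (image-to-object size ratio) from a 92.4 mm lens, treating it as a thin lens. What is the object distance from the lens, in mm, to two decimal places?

120.06 mm

With m = dᵢ/dₒ and 1/f = 1/dₒ + 1/dᵢ, substituting dᵢ = m·dₒ gives 1/f = (1 + 1/m)/dₒ, hence dₒ = f·(1 + 1/m).
dₒ = 92.4 × (1 + 1/3.34) = 92.4 × 1.29940 ≈ 120.065 mm.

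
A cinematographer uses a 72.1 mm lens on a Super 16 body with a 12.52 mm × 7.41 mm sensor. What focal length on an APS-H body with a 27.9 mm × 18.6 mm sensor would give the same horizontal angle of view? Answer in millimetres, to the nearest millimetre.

Equal angle of view means equal width/f ratio, so f₂ = f₁ · (width₂/width₁) = 72.1 × 27.9/12.52.
f₂ = 72.1 × 2.22843 ≈ 160.670 mm.

161 mm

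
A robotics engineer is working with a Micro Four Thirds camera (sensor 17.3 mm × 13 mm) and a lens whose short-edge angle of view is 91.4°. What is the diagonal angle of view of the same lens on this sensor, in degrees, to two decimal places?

119.24°

From the short-edge AOV: f = 13 / (2·tan(45.7°)) = 13 / 2.04948 ≈ 6.3431 mm.
Sensor diagonal = √(17.3² + 13²) = √468.2900 ≈ 21.6400 mm.
Diagonal AOV = 2·arctan(21.6400 / (2 × 6.3431)) = 2·arctan(1.70580) ≈ 119.2392°.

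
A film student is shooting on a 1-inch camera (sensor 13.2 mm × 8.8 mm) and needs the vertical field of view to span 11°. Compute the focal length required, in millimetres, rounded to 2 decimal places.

45.70 mm

From α = 2·arctan(h/2f) we get f = h / (2·tan(α/2)).
With h = 8.8 mm and α/2 = 5.5°, tan(α/2) ≈ 0.09629, so f ≈ 8.8 / 0.19258 ≈ 45.6957 mm.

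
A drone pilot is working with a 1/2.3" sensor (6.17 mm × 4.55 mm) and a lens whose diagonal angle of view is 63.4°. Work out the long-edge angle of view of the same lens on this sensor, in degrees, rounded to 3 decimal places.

52.861°

Sensor diagonal = √(6.17² + 4.55²) = √58.7714 ≈ 7.6663 mm.
From the diagonal AOV: f = 7.6663 / (2·tan(31.7°)) = 7.6663 / 1.23523 ≈ 6.2064 mm.
Long-edge AOV = 2·arctan(6.17 / (2 × 6.2064)) = 2·arctan(0.49707) ≈ 52.8613°.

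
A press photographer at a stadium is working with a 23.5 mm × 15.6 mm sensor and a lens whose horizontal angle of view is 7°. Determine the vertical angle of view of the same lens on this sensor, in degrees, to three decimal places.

4.650°

From the horizontal AOV: f = 23.5 / (2·tan(3.5°)) = 23.5 / 0.12233 ≈ 192.1108 mm.
Vertical AOV = 2·arctan(15.6 / (2 × 192.1108)) = 2·arctan(0.04060) ≈ 4.6500°.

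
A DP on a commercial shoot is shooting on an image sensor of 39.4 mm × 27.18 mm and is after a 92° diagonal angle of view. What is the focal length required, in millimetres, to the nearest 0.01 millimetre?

Sensor diagonal = √(39.4² + 27.18²) = √2291.1124 ≈ 47.8656 mm.
From α = 2·arctan(d/2f) we get f = d / (2·tan(α/2)).
With d = 47.8656 mm and α/2 = 46°, tan(α/2) ≈ 1.03553, so f ≈ 47.8656 / 2.07106 ≈ 23.1116 mm.

23.11 mm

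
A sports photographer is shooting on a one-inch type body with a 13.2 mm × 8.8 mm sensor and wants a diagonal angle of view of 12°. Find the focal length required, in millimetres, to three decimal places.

75.470 mm

Sensor diagonal = √(13.2² + 8.8²) = √251.6800 ≈ 15.8644 mm.
From α = 2·arctan(d/2f) we get f = d / (2·tan(α/2)).
With d = 15.8644 mm and α/2 = 6°, tan(α/2) ≈ 0.10510, so f ≈ 15.8644 / 0.21021 ≈ 75.4700 mm.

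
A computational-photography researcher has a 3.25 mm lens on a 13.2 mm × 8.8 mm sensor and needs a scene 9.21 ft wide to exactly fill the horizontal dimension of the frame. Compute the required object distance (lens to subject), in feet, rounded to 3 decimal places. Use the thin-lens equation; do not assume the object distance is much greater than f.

2.278 ft

W: 9.21 ft × 304.8 mm/ft = 2807.21 mm.
Magnification m = w/W = dᵢ/dₒ; combined with 1/f = 1/dₒ + 1/dᵢ this gives dₒ = f·(1 + W/w).
dₒ = 3.25 mm × (1 + 2807.21/13.2) = 3.25 × 213.6673 ≈ 694.419 mm = 694.419/304.8 ft = 2.27828 ft.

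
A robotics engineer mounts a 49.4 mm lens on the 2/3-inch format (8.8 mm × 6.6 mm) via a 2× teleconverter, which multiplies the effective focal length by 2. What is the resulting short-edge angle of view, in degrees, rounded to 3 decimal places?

3.826°

Effective focal length f = 49.4 × 2 = 98.8 mm.
α = 2·arctan(6.6 / (2 × 98.8)) = 2·arctan(0.03340) ≈ 3.8260°.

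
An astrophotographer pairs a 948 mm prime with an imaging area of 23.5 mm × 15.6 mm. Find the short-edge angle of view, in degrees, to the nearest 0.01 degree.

Angle of view α = 2·arctan(h/2f) with h = 15.6 mm and f = 948 mm.
h/2f = 0.00823; arctan(0.00823) ≈ 0.4714°, so α ≈ 0.9428°.

0.94°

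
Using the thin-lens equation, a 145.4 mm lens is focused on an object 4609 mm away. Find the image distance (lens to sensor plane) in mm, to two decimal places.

1/dᵢ = 1/f − 1/dₒ = 1/145.4 − 1/4609 = 0.0066606 mm⁻¹.
dᵢ = 1/0.0066606 ≈ 150.1363 mm.

150.14 mm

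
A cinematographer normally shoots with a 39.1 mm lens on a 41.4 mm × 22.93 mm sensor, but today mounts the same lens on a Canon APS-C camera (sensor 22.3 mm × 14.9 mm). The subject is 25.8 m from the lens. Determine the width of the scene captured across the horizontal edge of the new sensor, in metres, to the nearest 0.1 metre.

The focal length stays 39.1 mm; the relevant sensor dimension is now w = 22.3 mm. Object distance dₒ = 25.8 m = 25800 mm.
Thin-lens field width W = w·(dₒ − f)/f = 22.3 × (25800 − 39.1)/39.1 ≈ 14692.278 mm = 14.6923 m.

14.7 m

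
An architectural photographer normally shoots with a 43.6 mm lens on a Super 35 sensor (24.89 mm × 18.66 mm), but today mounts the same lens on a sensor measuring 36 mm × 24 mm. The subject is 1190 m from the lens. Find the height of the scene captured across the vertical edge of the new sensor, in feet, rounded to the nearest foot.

2149 ft

The focal length stays 43.6 mm; the relevant sensor dimension is now h = 24 mm. Object distance dₒ = 1190 m = 1.19e+06 mm.
Thin-lens field height W = h·(dₒ − f)/f = 24 × (1.19e+06 − 43.6)/43.6 ≈ 655021.872 mm = 655021.872/304.8 ft = 2149.02 ft.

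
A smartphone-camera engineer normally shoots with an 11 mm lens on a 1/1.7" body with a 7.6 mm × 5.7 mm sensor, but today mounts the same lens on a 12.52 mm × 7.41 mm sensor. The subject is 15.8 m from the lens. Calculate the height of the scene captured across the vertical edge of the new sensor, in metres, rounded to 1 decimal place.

10.6 m

The focal length stays 11 mm; the relevant sensor dimension is now h = 7.41 mm. Object distance dₒ = 15.8 m = 15800 mm.
Thin-lens field height W = h·(dₒ − f)/f = 7.41 × (15800 − 11)/11 ≈ 10636.045 mm = 10.636 m.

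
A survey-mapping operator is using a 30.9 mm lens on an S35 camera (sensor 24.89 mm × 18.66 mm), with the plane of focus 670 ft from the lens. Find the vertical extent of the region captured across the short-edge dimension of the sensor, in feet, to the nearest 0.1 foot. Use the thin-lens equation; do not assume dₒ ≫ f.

dₒ: 670 ft × 304.8 mm/ft = 204215.99 mm.
Similar triangles through the lens centre give W/dₒ = h/dᵢ; with 1/f = 1/dₒ + 1/dᵢ this gives W = h·(dₒ − f)/f.
W = 18.66 mm × (204216 − 30.9) / 30.9 = 18.66 × 6607.9318 ≈ 123304.008 mm = 123304.008/304.8 ft = 404.541 ft.

404.5 ft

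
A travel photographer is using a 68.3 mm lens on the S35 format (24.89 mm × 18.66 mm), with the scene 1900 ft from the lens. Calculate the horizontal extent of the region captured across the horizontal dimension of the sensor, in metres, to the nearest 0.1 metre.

dₒ: 1900 ft × 304.8 mm/ft = 579119.98 mm.
Similar triangles through the lens centre give W/dₒ = w/dᵢ; with 1/f = 1/dₒ + 1/dᵢ this gives W = w·(dₒ − f)/f.
W = 24.89 mm × (579120 − 68.3) / 68.3 = 24.89 × 8478.0627 ≈ 211018.980 mm = 211.019 m.

211.0 m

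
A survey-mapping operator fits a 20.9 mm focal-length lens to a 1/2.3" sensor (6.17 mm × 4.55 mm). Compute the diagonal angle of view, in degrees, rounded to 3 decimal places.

20.785°

Sensor diagonal = √(6.17² + 4.55²) = √58.7714 ≈ 7.6663 mm.
Angle of view α = 2·arctan(d/2f) with d = 7.6663 mm and f = 20.9 mm.
d/2f = 0.18340; arctan(0.18340) ≈ 10.3927°, so α ≈ 20.7855°.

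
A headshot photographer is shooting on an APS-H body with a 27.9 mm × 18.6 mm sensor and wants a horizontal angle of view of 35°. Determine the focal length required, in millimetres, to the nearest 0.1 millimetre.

44.2 mm

From α = 2·arctan(w/2f) we get f = w / (2·tan(α/2)).
With w = 27.9 mm and α/2 = 17.5°, tan(α/2) ≈ 0.31530, so f ≈ 27.9 / 0.63060 ≈ 44.2437 mm.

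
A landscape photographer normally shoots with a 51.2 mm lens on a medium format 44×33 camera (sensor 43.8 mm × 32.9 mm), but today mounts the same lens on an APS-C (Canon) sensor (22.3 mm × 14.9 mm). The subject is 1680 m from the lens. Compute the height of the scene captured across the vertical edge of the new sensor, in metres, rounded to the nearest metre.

The focal length stays 51.2 mm; the relevant sensor dimension is now h = 14.9 mm. Object distance dₒ = 1680 m = 1.68e+06 mm.
Thin-lens field height W = h·(dₒ − f)/f = 14.9 × (1.68e+06 − 51.2)/51.2 ≈ 488891.350 mm = 488.891 m.

489 m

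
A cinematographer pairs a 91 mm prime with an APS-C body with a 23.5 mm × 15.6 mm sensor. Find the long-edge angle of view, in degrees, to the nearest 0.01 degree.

Angle of view α = 2·arctan(w/2f) with w = 23.5 mm and f = 91 mm.
w/2f = 0.12912; arctan(0.12912) ≈ 7.3574°, so α ≈ 14.7147°.

14.71°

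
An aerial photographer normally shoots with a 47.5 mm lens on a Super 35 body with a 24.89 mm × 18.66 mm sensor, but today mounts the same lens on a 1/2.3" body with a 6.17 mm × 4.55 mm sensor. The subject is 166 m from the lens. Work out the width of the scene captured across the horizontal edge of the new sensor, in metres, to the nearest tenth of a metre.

21.6 m

The focal length stays 47.5 mm; the relevant sensor dimension is now w = 6.17 mm. Object distance dₒ = 166 m = 166000 mm.
Thin-lens field width W = w·(dₒ − f)/f = 6.17 × (166000 − 47.5)/47.5 ≈ 21556.356 mm = 21.5564 m.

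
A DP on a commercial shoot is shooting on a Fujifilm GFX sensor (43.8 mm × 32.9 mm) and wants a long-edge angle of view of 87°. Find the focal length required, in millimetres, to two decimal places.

From α = 2·arctan(w/2f) we get f = w / (2·tan(α/2)).
With w = 43.8 mm and α/2 = 43.5°, tan(α/2) ≈ 0.94896, so f ≈ 43.8 / 1.89793 ≈ 23.0778 mm.

23.08 mm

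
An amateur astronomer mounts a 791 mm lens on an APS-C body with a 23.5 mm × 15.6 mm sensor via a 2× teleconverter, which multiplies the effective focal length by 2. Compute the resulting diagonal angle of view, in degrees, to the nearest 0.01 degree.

1.02°

Effective focal length f = 791 × 2 = 1582 mm.
Sensor diagonal = √(23.5² + 15.6²) = √795.6100 ≈ 28.2066 mm.
α = 2·arctan(28.207 / (2 × 1582)) = 2·arctan(0.00891) ≈ 1.0215°.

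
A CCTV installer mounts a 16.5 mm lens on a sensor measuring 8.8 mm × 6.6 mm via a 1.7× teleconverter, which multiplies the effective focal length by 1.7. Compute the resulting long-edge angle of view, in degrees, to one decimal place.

17.8°

Effective focal length f = 16.5 × 1.7 = 28.05 mm.
α = 2·arctan(8.8 / (2 × 28.05)) = 2·arctan(0.15686) ≈ 17.8299°.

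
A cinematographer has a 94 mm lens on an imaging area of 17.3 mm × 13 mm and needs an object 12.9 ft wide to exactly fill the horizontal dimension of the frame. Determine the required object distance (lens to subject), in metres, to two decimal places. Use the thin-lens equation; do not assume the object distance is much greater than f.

21.46 m

W: 12.9 ft × 304.8 mm/ft = 3931.92 mm.
Magnification m = w/W = dᵢ/dₒ; combined with 1/f = 1/dₒ + 1/dᵢ this gives dₒ = f·(1 + W/w).
dₒ = 94 mm × (1 + 3931.92/17.3) = 94 × 228.2786 ≈ 21458.189 mm = 21.4582 m.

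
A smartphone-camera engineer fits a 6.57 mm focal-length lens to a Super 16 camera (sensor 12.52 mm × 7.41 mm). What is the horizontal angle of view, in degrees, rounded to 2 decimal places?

87.23°

Angle of view α = 2·arctan(w/2f) with w = 12.52 mm and f = 6.57 mm.
w/2f = 0.95282; arctan(0.95282) ≈ 43.6159°, so α ≈ 87.2318°.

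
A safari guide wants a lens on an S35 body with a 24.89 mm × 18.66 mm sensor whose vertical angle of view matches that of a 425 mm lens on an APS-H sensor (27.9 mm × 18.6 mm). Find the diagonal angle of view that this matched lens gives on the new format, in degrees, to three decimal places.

4.178°

Equal vertical AOV ⇒ f₂ = f₁ · 18.66/18.6 = 425 × 1.00323 ≈ 426.3710 mm.
Sensor diagonal = √(24.89² + 18.66²) = √967.7077 ≈ 31.1080 mm.
Diagonal AOV on the new format = 2·arctan(31.1080 / (2 × 426.3710)) = 2·arctan(0.03648) ≈ 4.1784°.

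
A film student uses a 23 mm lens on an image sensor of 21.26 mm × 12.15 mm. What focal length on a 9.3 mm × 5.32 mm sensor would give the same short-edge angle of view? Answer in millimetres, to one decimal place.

Equal angle of view means equal height/f ratio, so f₂ = f₁ · (height₂/height₁) = 23 × 5.32/12.15.
f₂ = 23 × 0.43786 ≈ 10.071 mm.

10.1 mm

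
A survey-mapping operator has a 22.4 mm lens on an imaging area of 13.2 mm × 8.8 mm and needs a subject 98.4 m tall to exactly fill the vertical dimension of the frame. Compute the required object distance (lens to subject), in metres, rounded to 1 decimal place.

250.5 m

W: 98.4 m = 98400 mm.
Magnification m = h/W = dᵢ/dₒ; combined with 1/f = 1/dₒ + 1/dᵢ this gives dₒ = f·(1 + W/h).
dₒ = 22.4 mm × (1 + 98400/8.8) = 22.4 × 11182.8182 ≈ 250495.127 mm = 250.495 m.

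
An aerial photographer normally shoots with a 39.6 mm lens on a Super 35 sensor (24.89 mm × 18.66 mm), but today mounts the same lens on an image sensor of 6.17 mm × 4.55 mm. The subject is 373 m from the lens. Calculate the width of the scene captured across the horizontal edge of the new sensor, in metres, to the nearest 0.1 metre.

The focal length stays 39.6 mm; the relevant sensor dimension is now w = 6.17 mm. Object distance dₒ = 373 m = 373000 mm.
Thin-lens field width W = w·(dₒ − f)/f = 6.17 × (373000 − 39.6)/39.6 ≈ 58110.244 mm = 58.1102 m.

58.1 m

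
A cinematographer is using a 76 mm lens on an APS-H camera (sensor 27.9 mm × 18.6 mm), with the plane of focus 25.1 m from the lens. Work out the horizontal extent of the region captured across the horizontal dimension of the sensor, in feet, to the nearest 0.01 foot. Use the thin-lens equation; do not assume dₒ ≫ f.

30.14 ft

dₒ: 25.1 m = 25100 mm.
Similar triangles through the lens centre give W/dₒ = w/dᵢ; with 1/f = 1/dₒ + 1/dᵢ this gives W = w·(dₒ − f)/f.
W = 27.9 mm × (25100 − 76) / 76 = 27.9 × 329.2632 ≈ 9186.442 mm = 9186.442/304.8 ft = 30.1392 ft.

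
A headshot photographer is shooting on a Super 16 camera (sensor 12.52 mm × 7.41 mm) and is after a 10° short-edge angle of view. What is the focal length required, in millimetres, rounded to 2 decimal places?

From α = 2·arctan(h/2f) we get f = h / (2·tan(α/2)).
With h = 7.41 mm and α/2 = 5°, tan(α/2) ≈ 0.08749, so f ≈ 7.41 / 0.17498 ≈ 42.3483 mm.

42.35 mm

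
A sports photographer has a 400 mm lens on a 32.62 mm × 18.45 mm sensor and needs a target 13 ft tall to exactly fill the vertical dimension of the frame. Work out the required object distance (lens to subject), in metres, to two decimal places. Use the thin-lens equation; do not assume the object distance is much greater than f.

86.31 m

W: 13 ft × 304.8 mm/ft = 3962.40 mm.
Magnification m = h/W = dᵢ/dₒ; combined with 1/f = 1/dₒ + 1/dᵢ this gives dₒ = f·(1 + W/h).
dₒ = 400 mm × (1 + 3962.4/18.45) = 400 × 215.7642 ≈ 86305.688 mm = 86.3057 m.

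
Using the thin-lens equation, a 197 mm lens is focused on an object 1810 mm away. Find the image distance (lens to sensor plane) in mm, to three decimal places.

1/dᵢ = 1/f − 1/dₒ = 1/197 − 1/1810 = 0.0045237 mm⁻¹.
dᵢ = 1/0.0045237 ≈ 221.0601 mm.

221.060 mm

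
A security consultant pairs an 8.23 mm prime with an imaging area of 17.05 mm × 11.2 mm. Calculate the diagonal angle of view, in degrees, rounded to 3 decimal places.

102.201°

Sensor diagonal = √(17.05² + 11.2²) = √416.1425 ≈ 20.3996 mm.
Angle of view α = 2·arctan(d/2f) with d = 20.3996 mm and f = 8.23 mm.
d/2f = 1.23934; arctan(1.23934) ≈ 51.1006°, so α ≈ 102.2013°.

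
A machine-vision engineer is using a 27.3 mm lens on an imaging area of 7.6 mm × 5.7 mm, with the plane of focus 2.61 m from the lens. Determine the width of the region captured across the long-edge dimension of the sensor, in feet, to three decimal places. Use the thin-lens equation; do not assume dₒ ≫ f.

2.359 ft

dₒ: 2.61 m = 2610 mm.
Similar triangles through the lens centre give W/dₒ = w/dᵢ; with 1/f = 1/dₒ + 1/dᵢ this gives W = w·(dₒ − f)/f.
W = 7.6 mm × (2610 − 27.3) / 27.3 = 7.6 × 94.6044 ≈ 718.993 mm = 718.993/304.8 ft = 2.3589 ft.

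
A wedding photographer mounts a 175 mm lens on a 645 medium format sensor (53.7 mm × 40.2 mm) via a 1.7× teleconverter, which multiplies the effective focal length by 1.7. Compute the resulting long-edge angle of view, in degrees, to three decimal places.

10.314°

Effective focal length f = 175 × 1.7 = 297.5 mm.
α = 2·arctan(53.7 / (2 × 297.5)) = 2·arctan(0.09025) ≈ 10.3142°.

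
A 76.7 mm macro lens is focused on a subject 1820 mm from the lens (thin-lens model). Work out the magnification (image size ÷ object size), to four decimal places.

Thin lens: 1/f = 1/dₒ + 1/dᵢ → 1/dᵢ = 1/76.7 − 1/1820 = 0.0124884 mm⁻¹, so dᵢ ≈ 80.0746 mm.
Magnification m = dᵢ/dₒ = 80.0746/1820 ≈ 0.04400.

0.0440×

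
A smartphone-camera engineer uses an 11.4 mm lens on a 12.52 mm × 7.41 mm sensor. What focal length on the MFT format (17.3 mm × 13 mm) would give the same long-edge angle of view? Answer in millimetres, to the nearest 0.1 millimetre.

15.8 mm

Equal angle of view means equal width/f ratio, so f₂ = f₁ · (width₂/width₁) = 11.4 × 17.3/12.52.
f₂ = 11.4 × 1.38179 ≈ 15.752 mm.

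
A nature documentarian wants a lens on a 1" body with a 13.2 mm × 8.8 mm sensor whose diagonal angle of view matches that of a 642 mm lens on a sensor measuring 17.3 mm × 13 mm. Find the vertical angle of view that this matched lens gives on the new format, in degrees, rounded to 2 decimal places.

Sensor diagonal = √(17.3² + 13²) = √468.2900 ≈ 21.6400 mm.
Sensor diagonal = √(13.2² + 8.8²) = √251.6800 ≈ 15.8644 mm.
Equal diagonal AOV ⇒ f₂ = f₁ · 15.8644/21.6400 = 642 × 0.73311 ≈ 470.6542 mm.
Vertical AOV on the new format = 2·arctan(8.8 / (2 × 470.6542)) = 2·arctan(0.00935) ≈ 1.0712°.

1.07°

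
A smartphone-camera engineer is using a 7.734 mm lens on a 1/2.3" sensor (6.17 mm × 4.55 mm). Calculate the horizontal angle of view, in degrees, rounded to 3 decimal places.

43.493°

Angle of view α = 2·arctan(w/2f) with w = 6.17 mm and f = 7.734 mm.
w/2f = 0.39889; arctan(0.39889) ≈ 21.7465°, so α ≈ 43.4929°.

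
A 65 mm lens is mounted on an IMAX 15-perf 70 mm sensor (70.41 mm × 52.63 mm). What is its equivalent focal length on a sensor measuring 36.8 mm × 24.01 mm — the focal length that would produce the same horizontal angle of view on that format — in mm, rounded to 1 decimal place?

34.0 mm

Equal angle of view means equal width/f ratio, so f₂ = f₁ · (width₂/width₁) = 65 × 36.8/70.41.
f₂ = 65 × 0.52265 ≈ 33.972 mm.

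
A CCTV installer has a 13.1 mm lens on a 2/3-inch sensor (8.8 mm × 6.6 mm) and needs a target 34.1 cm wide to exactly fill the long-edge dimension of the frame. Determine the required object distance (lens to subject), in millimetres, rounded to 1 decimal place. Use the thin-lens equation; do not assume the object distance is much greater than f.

W: 34.1 cm = 341 mm.
Magnification m = w/W = dᵢ/dₒ; combined with 1/f = 1/dₒ + 1/dᵢ this gives dₒ = f·(1 + W/w).
dₒ = 13.1 mm × (1 + 341/8.8) = 13.1 × 39.7500 ≈ 520.725 mm.

520.7 mm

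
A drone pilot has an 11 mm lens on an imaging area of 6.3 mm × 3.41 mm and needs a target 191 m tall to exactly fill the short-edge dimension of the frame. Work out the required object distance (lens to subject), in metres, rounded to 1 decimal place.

W: 191 m = 191000 mm.
Magnification m = h/W = dᵢ/dₒ; combined with 1/f = 1/dₒ + 1/dᵢ this gives dₒ = f·(1 + W/h).
dₒ = 11 mm × (1 + 191000/3.41) = 11 × 56012.7302 ≈ 616140.032 mm = 616.14 m.

616.1 m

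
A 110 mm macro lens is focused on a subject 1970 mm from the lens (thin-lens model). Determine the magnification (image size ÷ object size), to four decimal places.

0.0591×

Thin lens: 1/f = 1/dₒ + 1/dᵢ → 1/dᵢ = 1/110 − 1/1970 = 0.0085833 mm⁻¹, so dᵢ ≈ 116.5054 mm.
Magnification m = dᵢ/dₒ = 116.5054/1970 ≈ 0.05914.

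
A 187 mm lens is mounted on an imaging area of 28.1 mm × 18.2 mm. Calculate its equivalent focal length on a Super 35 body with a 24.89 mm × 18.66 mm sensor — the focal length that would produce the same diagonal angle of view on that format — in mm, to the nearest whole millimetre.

174 mm

Sensor diagonal = √(28.1² + 18.2²) = √1120.8500 ≈ 33.4791 mm.
Sensor diagonal = √(24.89² + 18.66²) = √967.7077 ≈ 31.1080 mm.
Equal angle of view means equal diagonal/f ratio, so f₂ = f₁ · (diagonal₂/diagonal₁) = 187 × 31.1080/33.4791.
f₂ = 187 × 0.92918 ≈ 173.756 mm.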